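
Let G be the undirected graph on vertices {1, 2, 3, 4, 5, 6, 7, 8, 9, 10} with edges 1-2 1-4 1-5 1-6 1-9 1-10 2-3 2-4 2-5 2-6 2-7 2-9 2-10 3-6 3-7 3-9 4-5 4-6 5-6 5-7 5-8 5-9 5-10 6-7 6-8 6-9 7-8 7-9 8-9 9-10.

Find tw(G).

A width-4 tree decomposition is:
Bags: B1 = {1, 2, 5, 6, 9}  B2 = {2, 5, 6, 7, 9}  B3 = {1, 2, 5, 9, 10}  B4 = {5, 6, 7, 8, 9}  B5 = {2, 3, 6, 7, 9}  B6 = {1, 2, 4, 5, 6}
Tree: B1–B2, B1–B3, B2–B4, B2–B5, B1–B6
Each bag holds 5 vertices, so the decomposition has width 4, which upper-bounds the treewidth. On the other hand G contains the 5-clique {5, 6, 7, 8, 9}. A clique must lie in a single bag of any decomposition, so no decomposition can have width below 4. Therefore the treewidth is 4.

4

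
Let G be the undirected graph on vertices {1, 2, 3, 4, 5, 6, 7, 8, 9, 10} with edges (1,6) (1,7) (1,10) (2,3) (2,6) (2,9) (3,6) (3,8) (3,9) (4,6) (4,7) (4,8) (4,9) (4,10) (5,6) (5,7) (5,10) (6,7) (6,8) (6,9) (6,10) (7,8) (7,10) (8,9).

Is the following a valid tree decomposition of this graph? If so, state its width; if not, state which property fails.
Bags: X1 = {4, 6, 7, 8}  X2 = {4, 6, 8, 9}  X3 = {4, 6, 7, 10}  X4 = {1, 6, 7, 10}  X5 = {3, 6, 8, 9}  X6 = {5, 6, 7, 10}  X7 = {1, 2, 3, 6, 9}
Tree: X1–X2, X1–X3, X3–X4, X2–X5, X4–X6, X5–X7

No — bags containing vertex 1 are not connected in the tree.

A tree decomposition must satisfy three properties: every vertex lies in some bag; for every edge, both endpoints lie together in some bag; and for every vertex, the bags containing it form a connected subtree. Here bags containing vertex 1 are not connected in the tree, so the decomposition is invalid.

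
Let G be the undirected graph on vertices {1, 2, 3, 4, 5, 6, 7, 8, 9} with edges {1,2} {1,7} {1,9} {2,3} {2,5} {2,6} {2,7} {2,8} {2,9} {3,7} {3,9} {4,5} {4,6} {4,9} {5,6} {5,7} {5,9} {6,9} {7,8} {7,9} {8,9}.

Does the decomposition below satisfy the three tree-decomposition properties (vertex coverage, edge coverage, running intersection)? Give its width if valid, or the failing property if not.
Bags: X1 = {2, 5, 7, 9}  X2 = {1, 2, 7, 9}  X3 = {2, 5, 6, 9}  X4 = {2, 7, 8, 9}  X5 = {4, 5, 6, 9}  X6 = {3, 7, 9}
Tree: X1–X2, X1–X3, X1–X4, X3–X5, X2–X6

A tree decomposition must satisfy three properties: every vertex lies in some bag; for every edge, both endpoints lie together in some bag; and for every vertex, the bags containing it form a connected subtree. Here edge (2,3) lies in no bag, so the decomposition is invalid.

No — edge (2,3) lies in no bag.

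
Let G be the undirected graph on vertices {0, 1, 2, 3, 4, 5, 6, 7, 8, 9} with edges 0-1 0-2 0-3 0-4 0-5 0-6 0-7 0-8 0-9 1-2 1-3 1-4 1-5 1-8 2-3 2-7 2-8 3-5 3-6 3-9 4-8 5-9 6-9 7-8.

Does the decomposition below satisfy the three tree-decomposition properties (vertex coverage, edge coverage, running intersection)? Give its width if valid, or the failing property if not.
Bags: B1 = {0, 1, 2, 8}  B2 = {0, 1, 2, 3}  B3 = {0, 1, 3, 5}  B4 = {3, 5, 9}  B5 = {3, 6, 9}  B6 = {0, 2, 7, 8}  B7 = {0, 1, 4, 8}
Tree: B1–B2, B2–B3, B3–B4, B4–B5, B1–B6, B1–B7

A tree decomposition must satisfy three properties: every vertex lies in some bag; for every edge, both endpoints lie together in some bag; and for every vertex, the bags containing it form a connected subtree. Here edge (0,9) lies in no bag, so the decomposition is invalid.

No — edge (0,9) lies in no bag.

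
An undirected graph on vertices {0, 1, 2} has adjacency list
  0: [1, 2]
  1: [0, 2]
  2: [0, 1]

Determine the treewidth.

2

A width-2 tree decomposition is:
Bags: B1 = {0, 1, 2}
Tree: (single bag)
With just one bag of size 3, the width is 3 − 1 = 2, so tw(G) ≤ 2. On the other hand G contains the 3-clique {0, 1, 2}. A clique must lie in a single bag of any decomposition, so no decomposition can have width below 2. Therefore the treewidth is 2.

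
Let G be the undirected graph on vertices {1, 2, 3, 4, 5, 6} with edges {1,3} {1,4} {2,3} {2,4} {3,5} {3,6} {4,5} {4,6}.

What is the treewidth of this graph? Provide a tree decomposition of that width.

The largest bag has 3 vertices, giving width 2; this decomposition certifies tw(G) ≤ 2. For the lower bound, G contains the cycle 3–1–4–6–3, so G is not a forest; only forests have treewidth ≤ 1, hence tw(G) ≥ 2. Therefore the treewidth is 2.

Treewidth 2.
One such decomposition:
Bags: B1 = {1, 3, 4}  B2 = {3, 4, 6}  B3 = {3, 4, 5}  B4 = {2, 3, 4}
Tree: B1–B2, B2–B3, B3–B4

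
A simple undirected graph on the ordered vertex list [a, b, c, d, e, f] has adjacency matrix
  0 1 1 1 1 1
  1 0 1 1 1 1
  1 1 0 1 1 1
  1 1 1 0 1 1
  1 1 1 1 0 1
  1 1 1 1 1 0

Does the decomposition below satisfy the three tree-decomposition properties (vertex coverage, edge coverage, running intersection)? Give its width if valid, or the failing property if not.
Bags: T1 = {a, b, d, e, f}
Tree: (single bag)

A tree decomposition must satisfy three properties: every vertex lies in some bag; for every edge, both endpoints lie together in some bag; and for every vertex, the bags containing it form a connected subtree. Here vertex c appears in no bag, so the decomposition is invalid.

No — vertex c appears in no bag.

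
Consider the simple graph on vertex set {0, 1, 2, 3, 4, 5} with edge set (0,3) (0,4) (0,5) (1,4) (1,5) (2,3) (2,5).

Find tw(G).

A width-2 tree decomposition is:
Bags: B1 = {0, 2, 3}  B2 = {0, 2, 5}  B3 = {0, 4, 5}  B4 = {1, 4, 5}
Tree: B1–B2, B2–B3, B3–B4
The largest bag has 3 vertices, giving width 2; this decomposition certifies tw(G) ≤ 2. For the lower bound, G contains the cycle 3–2–5–0–3, so G is not a forest; only forests have treewidth ≤ 1, hence tw(G) ≥ 2. The upper and lower bounds meet at 2, so that is the treewidth.

2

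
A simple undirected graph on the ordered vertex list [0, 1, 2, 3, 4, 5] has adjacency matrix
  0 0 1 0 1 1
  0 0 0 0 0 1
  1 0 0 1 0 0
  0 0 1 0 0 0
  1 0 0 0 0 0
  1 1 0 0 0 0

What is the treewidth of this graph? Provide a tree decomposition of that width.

Each bag holds 2 vertices, so the decomposition has width 1, which upper-bounds the treewidth. G has an edge, so its treewidth is at least 1. Combining the bounds, tw(G) = 1.

Treewidth 1.
Bags: B1 = {2, 3}  B2 = {0, 2}  B3 = {0, 4}  B4 = {0, 5}  B5 = {1, 5}
Tree: B1–B2, B2–B3, B3–B4, B4–B5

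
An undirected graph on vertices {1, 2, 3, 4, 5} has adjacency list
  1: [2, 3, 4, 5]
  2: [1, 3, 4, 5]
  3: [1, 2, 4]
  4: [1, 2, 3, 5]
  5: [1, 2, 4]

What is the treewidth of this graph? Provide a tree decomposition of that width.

Treewidth 3.
Bags: B1 = {1, 2, 4, 5}  B2 = {1, 2, 3, 4}
Tree: B1–B2

Every bag has size at most 4, so the width is 4 − 1 = 3 and tw(G) ≤ 3. On the other hand G contains the 4-clique {1, 2, 3, 4}. A clique must lie in a single bag of any decomposition, so no decomposition can have width below 3. Combining the bounds, tw(G) = 3.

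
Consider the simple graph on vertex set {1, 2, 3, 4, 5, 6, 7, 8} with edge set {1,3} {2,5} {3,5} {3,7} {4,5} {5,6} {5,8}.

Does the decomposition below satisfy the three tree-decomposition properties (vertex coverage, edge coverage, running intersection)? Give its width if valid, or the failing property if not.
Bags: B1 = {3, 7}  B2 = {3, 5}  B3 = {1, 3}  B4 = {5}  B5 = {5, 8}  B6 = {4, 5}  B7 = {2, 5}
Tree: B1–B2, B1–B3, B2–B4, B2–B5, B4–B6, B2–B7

A tree decomposition must satisfy three properties: every vertex lies in some bag; for every edge, both endpoints lie together in some bag; and for every vertex, the bags containing it form a connected subtree. Here vertex 6 appears in no bag, so the decomposition is invalid.

No — vertex 6 appears in no bag.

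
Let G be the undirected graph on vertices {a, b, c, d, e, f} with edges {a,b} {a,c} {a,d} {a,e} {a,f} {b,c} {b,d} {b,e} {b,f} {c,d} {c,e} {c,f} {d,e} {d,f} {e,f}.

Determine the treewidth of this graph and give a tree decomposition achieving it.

Treewidth 5.
One optimal decomposition is:
Bags: B1 = {a, b, c, d, e, f}
Tree: (single bag)

A single bag containing all 6 vertices is trivially a valid decomposition of width 5. Conversely, {a, b, c, d, e, f} is a clique of size 6, and the vertices of any clique must share a bag in every tree decomposition; so some bag has ≥ 6 vertices and tw(G) ≥ 5. Therefore the treewidth is 5.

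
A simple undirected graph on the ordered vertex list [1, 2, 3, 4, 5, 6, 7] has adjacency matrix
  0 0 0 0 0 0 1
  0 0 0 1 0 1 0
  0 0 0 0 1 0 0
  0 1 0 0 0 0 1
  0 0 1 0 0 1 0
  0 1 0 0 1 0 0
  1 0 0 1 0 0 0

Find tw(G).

1

A width-1 tree decomposition is:
Bags: B1 = {3, 5}  B2 = {5, 6}  B3 = {2, 6}  B4 = {2, 4}  B5 = {4, 7}  B6 = {1, 7}
Tree: B1–B2, B2–B3, B3–B4, B4–B5, B5–B6
The largest bag has 2 vertices, giving width 1; this decomposition certifies tw(G) ≤ 1. Any graph with an edge has treewidth ≥ 1, and G has the edge 3–5. Combining the bounds, tw(G) = 1.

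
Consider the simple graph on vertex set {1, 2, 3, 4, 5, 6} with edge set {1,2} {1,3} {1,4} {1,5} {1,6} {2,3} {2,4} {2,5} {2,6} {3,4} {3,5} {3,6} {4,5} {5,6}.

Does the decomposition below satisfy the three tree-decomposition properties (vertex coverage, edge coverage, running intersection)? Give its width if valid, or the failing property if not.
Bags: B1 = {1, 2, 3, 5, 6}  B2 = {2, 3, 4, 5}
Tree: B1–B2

A tree decomposition must satisfy three properties: every vertex lies in some bag; for every edge, both endpoints lie together in some bag; and for every vertex, the bags containing it form a connected subtree. Here edge (1,4) lies in no bag, so the decomposition is invalid.

No — edge (1,4) lies in no bag.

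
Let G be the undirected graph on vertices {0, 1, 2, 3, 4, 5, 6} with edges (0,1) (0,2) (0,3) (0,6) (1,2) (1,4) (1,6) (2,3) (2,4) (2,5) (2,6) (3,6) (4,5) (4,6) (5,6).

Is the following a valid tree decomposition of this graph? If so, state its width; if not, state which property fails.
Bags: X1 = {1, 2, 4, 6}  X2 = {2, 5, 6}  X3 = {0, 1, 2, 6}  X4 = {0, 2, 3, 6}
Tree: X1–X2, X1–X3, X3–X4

A tree decomposition must satisfy three properties: every vertex lies in some bag; for every edge, both endpoints lie together in some bag; and for every vertex, the bags containing it form a connected subtree. Here edge (4,5) lies in no bag, so the decomposition is invalid.

No — edge (4,5) lies in no bag.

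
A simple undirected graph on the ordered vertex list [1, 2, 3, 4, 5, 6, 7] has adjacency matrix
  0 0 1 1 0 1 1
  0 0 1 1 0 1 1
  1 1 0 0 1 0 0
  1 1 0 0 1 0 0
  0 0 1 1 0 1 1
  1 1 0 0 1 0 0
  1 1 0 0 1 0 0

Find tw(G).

3

A width-3 tree decomposition is:
Bags: B1 = {1, 2, 5, 7}  B2 = {1, 2, 4, 5}  B3 = {1, 2, 3, 5}  B4 = {1, 2, 5, 6}
Tree: B1–B2, B2–B3, B3–B4
The largest bag has 4 vertices, giving width 3; this decomposition certifies tw(G) ≤ 3. For the lower bound: the 4 vertex sets {2,7}, {4,5}, {1}, {3} are disjoint, each induces a connected subgraph, and every pair is joined by at least one edge of G. Contracting each set to a single vertex therefore yields K_{4} as a minor, and since treewidth is minor-monotone, tw(G) ≥ tw(K_{4}) = 3. Combining the bounds, tw(G) = 3.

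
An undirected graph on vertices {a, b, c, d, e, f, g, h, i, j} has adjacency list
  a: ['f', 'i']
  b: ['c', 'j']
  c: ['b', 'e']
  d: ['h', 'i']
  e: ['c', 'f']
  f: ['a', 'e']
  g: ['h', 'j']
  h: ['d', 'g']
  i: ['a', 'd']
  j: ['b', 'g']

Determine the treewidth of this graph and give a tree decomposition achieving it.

Treewidth 2.
One optimal decomposition is:
Bags: B1 = {d, g, h}  B2 = {d, g, j}  B3 = {b, d, j}  B4 = {b, c, d}  B5 = {c, d, e}  B6 = {d, e, f}  B7 = {a, d, f}  B8 = {a, d, i}
Tree: B1–B2, B2–B3, B3–B4, B4–B5, B5–B6, B6–B7, B7–B8

Every bag has size at most 3, so the width is 3 − 1 = 2 and tw(G) ≤ 2. The edges d–h–g–j–b–c–e–f–a–i–d form a cycle, so G is not a tree and its treewidth is at least 2. Hence tw(G) = 2 exactly.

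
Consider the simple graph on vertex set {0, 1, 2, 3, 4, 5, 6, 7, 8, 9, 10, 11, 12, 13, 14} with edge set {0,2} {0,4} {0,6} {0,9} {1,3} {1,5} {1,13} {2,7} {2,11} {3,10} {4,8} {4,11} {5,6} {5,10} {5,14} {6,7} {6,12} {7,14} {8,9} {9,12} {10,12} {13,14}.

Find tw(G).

3

A width-3 tree decomposition is:
Bags: B1 = {1, 3, 10, 13}  B2 = {1, 5, 10, 13}  B3 = {5, 10, 13, 14}  B4 = {5, 10, 12, 14}  B5 = {5, 6, 12, 14}  B6 = {6, 7, 12, 14}  B7 = {6, 7, 9, 12}  B8 = {0, 6, 7, 9}  B9 = {0, 2, 7, 9}  B10 = {0, 2, 8, 9}  B11 = {0, 2, 4, 8}  B12 = {2, 4, 8, 11}
Tree: B1–B2, B2–B3, B3–B4, B4–B5, B5–B6, B6–B7, B7–B8, B8–B9, B9–B10, B10–B11, B11–B12
Each bag holds 4 vertices, so the decomposition has width 3, which upper-bounds the treewidth. For the lower bound: the 4 vertex sets {1,3,13}, {10}, {5}, {6,7,12,14} are disjoint, each induces a connected subgraph, and every pair is joined by at least one edge of G. Contracting each set to a single vertex therefore yields K_{4} as a minor, and since treewidth is minor-monotone, tw(G) ≥ tw(K_{4}) = 3. The upper and lower bounds meet at 3, so that is the treewidth.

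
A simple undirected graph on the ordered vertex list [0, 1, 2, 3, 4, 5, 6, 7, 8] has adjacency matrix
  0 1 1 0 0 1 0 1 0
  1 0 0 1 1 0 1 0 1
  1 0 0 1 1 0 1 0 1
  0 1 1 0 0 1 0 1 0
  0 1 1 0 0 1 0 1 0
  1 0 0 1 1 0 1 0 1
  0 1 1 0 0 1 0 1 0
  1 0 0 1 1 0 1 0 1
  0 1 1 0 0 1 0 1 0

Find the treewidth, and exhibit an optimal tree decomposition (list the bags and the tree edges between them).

Each bag holds 5 vertices, so the decomposition has width 4, which upper-bounds the treewidth. For the lower bound: the 5 vertex sets {4,7}, {2,3}, {0,5}, {1}, {6} are disjoint, each induces a connected subgraph, and every pair is joined by at least one edge of G. Contracting each set to a single vertex therefore yields K_{5} as a minor, and since treewidth is minor-monotone, tw(G) ≥ tw(K_{5}) = 4. The upper and lower bounds meet at 4, so that is the treewidth.

Treewidth 4.
One such decomposition:
Bags: B1 = {1, 2, 4, 5, 7}  B2 = {1, 2, 3, 5, 7}  B3 = {0, 1, 2, 5, 7}  B4 = {1, 2, 5, 6, 7}  B5 = {1, 2, 5, 7, 8}
Tree: B1–B2, B2–B3, B3–B4, B4–B5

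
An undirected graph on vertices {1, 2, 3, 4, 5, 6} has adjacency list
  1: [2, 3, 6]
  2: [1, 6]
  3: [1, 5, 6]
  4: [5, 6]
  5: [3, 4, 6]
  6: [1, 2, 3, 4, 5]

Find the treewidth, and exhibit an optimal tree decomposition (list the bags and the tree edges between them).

Treewidth 2.
One such decomposition:
Bags: B1 = {3, 5, 6}  B2 = {1, 3, 6}  B3 = {4, 5, 6}  B4 = {1, 2, 6}
Tree: B1–B2, B1–B3, B2–B4

Every bag has size at most 3, so the width is 3 − 1 = 2 and tw(G) ≤ 2. For the lower bound, the 3 vertices {1, 2, 6} are pairwise adjacent, and any tree decomposition puts a clique entirely inside one bag — forcing width ≥ 2. Therefore the treewidth is 2.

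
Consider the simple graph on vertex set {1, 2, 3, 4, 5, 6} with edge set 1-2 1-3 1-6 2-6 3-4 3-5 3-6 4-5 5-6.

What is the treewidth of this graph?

2

A width-2 tree decomposition is:
Bags: B1 = {1, 2, 6}  B2 = {1, 3, 6}  B3 = {3, 5, 6}  B4 = {3, 4, 5}
Tree: B1–B2, B2–B3, B3–B4
Each bag holds 3 vertices, so the decomposition has width 2, which upper-bounds the treewidth. On the other hand G contains the 3-clique {1, 2, 6}. A clique must lie in a single bag of any decomposition, so no decomposition can have width below 2. Hence tw(G) = 2 exactly.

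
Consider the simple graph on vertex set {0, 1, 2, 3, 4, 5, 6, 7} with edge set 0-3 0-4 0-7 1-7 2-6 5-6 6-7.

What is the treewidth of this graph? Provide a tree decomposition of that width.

Treewidth 1.
One such decomposition:
Bags: B1 = {6, 7}  B2 = {0, 7}  B3 = {0, 4}  B4 = {1, 7}  B5 = {2, 6}  B6 = {5, 6}  B7 = {0, 3}
Tree: B1–B2, B2–B3, B2–B4, B1–B5, B5–B6, B3–B7

Every bag has size at most 2, so the width is 2 − 1 = 1 and tw(G) ≤ 1. Since G has at least one edge (e.g. 6–7), it is not an edgeless graph, so tw(G) ≥ 1. Combining the bounds, tw(G) = 1.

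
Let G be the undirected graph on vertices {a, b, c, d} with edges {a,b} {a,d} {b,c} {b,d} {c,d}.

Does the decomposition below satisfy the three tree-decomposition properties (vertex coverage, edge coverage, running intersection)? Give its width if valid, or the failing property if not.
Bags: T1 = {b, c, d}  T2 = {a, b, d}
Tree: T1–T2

Yes; width 2.

Vertex coverage: the bags together contain {a, b, c, d}, the full vertex set. Edge coverage: each edge of G has both endpoints in at least one bag. Running intersection: for every vertex, the bags containing it form a connected subtree. All three properties hold, so this is a valid tree decomposition of width max|bag| − 1 = 2, and hence tw(G) ≤ 2.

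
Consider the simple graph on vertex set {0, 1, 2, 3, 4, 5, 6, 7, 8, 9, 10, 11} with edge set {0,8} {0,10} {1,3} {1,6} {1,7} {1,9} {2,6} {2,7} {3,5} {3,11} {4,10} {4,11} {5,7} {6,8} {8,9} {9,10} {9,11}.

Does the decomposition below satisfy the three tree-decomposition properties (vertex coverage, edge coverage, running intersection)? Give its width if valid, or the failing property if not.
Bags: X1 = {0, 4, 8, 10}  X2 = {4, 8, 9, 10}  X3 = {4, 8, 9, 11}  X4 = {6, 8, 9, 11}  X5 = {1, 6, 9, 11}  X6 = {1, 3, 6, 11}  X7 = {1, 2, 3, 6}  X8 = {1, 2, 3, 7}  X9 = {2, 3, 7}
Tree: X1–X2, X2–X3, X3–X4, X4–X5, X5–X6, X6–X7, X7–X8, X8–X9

A tree decomposition must satisfy three properties: every vertex lies in some bag; for every edge, both endpoints lie together in some bag; and for every vertex, the bags containing it form a connected subtree. Here vertex 5 appears in no bag, so the decomposition is invalid.

No — vertex 5 appears in no bag.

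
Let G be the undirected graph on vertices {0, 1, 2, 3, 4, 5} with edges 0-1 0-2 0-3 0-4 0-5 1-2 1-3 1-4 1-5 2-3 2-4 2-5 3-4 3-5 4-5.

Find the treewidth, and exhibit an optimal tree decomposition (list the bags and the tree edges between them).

A single bag containing all 6 vertices is trivially a valid decomposition of width 5. For the lower bound, the 6 vertices {0, 1, 2, 3, 4, 5} are pairwise adjacent, and any tree decomposition puts a clique entirely inside one bag — forcing width ≥ 5. The upper and lower bounds meet at 5, so that is the treewidth.

Treewidth 5.
One optimal decomposition is:
Bags: B1 = {0, 1, 2, 3, 4, 5}
Tree: (single bag)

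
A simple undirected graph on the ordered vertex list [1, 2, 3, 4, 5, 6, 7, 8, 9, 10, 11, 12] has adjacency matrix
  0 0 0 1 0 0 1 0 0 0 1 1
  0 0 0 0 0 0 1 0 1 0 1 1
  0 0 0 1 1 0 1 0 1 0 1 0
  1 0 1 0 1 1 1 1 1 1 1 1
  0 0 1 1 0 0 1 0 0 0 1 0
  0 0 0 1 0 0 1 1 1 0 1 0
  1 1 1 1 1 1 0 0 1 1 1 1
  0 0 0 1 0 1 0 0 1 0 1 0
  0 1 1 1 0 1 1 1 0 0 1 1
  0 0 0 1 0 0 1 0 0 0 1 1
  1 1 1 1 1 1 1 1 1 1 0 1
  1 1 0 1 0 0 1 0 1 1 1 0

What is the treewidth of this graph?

4

A width-4 tree decomposition is:
Bags: B1 = {4, 6, 7, 9, 11}  B2 = {3, 4, 7, 9, 11}  B3 = {4, 7, 9, 11, 12}  B4 = {1, 4, 7, 11, 12}  B5 = {4, 6, 8, 9, 11}  B6 = {2, 7, 9, 11, 12}  B7 = {4, 7, 10, 11, 12}  B8 = {3, 4, 5, 7, 11}
Tree: B1–B2, B1–B3, B3–B4, B1–B5, B3–B6, B3–B7, B2–B8
Each bag holds 5 vertices, so the decomposition has width 4, which upper-bounds the treewidth. On the other hand G contains the 5-clique {2, 7, 9, 11, 12}. A clique must lie in a single bag of any decomposition, so no decomposition can have width below 4. Hence tw(G) = 4 exactly.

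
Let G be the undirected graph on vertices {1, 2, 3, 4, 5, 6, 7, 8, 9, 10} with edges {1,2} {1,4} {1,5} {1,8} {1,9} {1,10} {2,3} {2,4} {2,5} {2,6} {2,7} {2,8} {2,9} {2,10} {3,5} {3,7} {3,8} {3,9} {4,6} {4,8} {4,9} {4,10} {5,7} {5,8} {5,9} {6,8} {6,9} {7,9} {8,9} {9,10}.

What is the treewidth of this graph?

A width-4 tree decomposition is:
Bags: B1 = {2, 3, 5, 8, 9}  B2 = {1, 2, 5, 8, 9}  B3 = {1, 2, 4, 8, 9}  B4 = {1, 2, 4, 9, 10}  B5 = {2, 4, 6, 8, 9}  B6 = {2, 3, 5, 7, 9}
Tree: B1–B2, B2–B3, B3–B4, B3–B5, B1–B6
Every bag has size at most 5, so the width is 5 − 1 = 4 and tw(G) ≤ 4. For the lower bound, the 5 vertices {1, 2, 4, 8, 9} are pairwise adjacent, and any tree decomposition puts a clique entirely inside one bag — forcing width ≥ 4. Therefore the treewidth is 4.

4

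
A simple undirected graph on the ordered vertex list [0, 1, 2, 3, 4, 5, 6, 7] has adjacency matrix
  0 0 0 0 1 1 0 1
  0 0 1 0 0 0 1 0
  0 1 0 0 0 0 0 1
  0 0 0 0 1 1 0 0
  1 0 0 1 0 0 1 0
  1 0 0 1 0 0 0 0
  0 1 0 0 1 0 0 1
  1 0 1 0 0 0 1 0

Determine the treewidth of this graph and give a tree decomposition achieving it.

The largest bag has 3 vertices, giving width 2; this decomposition certifies tw(G) ≤ 2. The edges 1–2–7–6–1 form a cycle, so G is not a tree and its treewidth is at least 2. Hence tw(G) = 2 exactly.

Treewidth 2.
One such decomposition:
Bags: B1 = {1, 2, 6}  B2 = {2, 6, 7}  B3 = {4, 6, 7}  B4 = {0, 4, 7}  B5 = {0, 3, 4}  B6 = {0, 3, 5}
Tree: B1–B2, B2–B3, B3–B4, B4–B5, B5–B6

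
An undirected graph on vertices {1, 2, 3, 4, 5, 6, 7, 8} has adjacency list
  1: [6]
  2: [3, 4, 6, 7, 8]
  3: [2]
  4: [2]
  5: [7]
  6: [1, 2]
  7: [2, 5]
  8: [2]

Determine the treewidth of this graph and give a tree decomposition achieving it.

The largest bag has 2 vertices, giving width 1; this decomposition certifies tw(G) ≤ 1. G has an edge, so its treewidth is at least 1. Therefore the treewidth is 1.

Treewidth 1.
One optimal decomposition is:
Bags: B1 = {1, 6}  B2 = {2, 6}  B3 = {2, 7}  B4 = {2, 3}  B5 = {5, 7}  B6 = {2, 8}  B7 = {2, 4}
Tree: B1–B2, B2–B3, B3–B4, B3–B5, B4–B6, B2–B7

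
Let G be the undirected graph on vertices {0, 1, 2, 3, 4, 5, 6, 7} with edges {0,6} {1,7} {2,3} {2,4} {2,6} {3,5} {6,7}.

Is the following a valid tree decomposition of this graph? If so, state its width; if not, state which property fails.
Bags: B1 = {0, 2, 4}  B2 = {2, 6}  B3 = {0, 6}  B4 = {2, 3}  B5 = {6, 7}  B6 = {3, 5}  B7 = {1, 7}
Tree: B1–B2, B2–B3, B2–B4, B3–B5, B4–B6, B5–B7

No — bags containing vertex 0 are not connected in the tree.

A tree decomposition must satisfy three properties: every vertex lies in some bag; for every edge, both endpoints lie together in some bag; and for every vertex, the bags containing it form a connected subtree. Here bags containing vertex 0 are not connected in the tree, so the decomposition is invalid.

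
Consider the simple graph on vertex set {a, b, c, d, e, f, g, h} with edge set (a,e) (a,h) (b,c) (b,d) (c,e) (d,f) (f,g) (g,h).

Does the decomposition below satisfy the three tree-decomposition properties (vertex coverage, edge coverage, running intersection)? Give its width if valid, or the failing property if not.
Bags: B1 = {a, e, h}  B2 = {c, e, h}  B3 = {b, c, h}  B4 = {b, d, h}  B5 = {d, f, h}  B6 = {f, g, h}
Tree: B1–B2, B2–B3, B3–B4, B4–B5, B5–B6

Yes; width 2.

Every vertex of G appears in some bag (union = {a, b, c, d, e, f, g, h}); every edge is covered by a bag; and for each vertex v the set of bags containing v is connected in the bag tree. The decomposition is therefore valid. The largest bag has 3 vertices, so the width is 2.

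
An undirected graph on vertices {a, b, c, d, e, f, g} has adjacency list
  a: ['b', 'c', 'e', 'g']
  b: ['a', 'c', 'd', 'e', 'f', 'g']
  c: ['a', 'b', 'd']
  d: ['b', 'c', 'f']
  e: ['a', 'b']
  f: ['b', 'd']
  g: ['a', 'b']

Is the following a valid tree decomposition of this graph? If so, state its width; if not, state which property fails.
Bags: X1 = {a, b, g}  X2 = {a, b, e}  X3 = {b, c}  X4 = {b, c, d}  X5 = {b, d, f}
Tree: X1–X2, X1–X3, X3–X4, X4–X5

A tree decomposition must satisfy three properties: every vertex lies in some bag; for every edge, both endpoints lie together in some bag; and for every vertex, the bags containing it form a connected subtree. Here edge (a,c) lies in no bag, so the decomposition is invalid.

No — edge (a,c) lies in no bag.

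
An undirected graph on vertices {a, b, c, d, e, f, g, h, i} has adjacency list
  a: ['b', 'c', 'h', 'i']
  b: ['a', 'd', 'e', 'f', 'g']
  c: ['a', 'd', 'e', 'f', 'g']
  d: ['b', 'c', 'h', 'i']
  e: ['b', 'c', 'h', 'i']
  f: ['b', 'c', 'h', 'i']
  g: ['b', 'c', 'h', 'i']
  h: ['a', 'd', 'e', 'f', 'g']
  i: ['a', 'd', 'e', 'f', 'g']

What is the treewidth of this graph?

A width-4 tree decomposition is:
Bags: B1 = {b, c, g, h, i}  B2 = {b, c, d, h, i}  B3 = {a, b, c, h, i}  B4 = {b, c, e, h, i}  B5 = {b, c, f, h, i}
Tree: B1–B2, B2–B3, B3–B4, B4–B5
The largest bag has 5 vertices, giving width 4; this decomposition certifies tw(G) ≤ 4. For the lower bound: the 5 vertex sets {g,h}, {c,d}, {a,i}, {b}, {e} are disjoint, each induces a connected subgraph, and every pair is joined by at least one edge of G. Contracting each set to a single vertex therefore yields K_{5} as a minor, and since treewidth is minor-monotone, tw(G) ≥ tw(K_{5}) = 4. The upper and lower bounds meet at 4, so that is the treewidth.

4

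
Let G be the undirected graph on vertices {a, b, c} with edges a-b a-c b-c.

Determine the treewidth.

2

A width-2 tree decomposition is:
Bags: B1 = {a, b, c}
Tree: (single bag)
With just one bag of size 3, the width is 3 − 1 = 2, so tw(G) ≤ 2. On the other hand G contains the 3-clique {a, b, c}. A clique must lie in a single bag of any decomposition, so no decomposition can have width below 2. Hence tw(G) = 2 exactly.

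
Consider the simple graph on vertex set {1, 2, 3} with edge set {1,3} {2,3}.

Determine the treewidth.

A width-1 tree decomposition is:
Bags: B1 = {2, 3}  B2 = {1, 3}
Tree: B1–B2
The largest bag has 2 vertices, giving width 1; this decomposition certifies tw(G) ≤ 1. Since G has at least one edge (e.g. 3–2), it is not an edgeless graph, so tw(G) ≥ 1. Hence tw(G) = 1 exactly.

1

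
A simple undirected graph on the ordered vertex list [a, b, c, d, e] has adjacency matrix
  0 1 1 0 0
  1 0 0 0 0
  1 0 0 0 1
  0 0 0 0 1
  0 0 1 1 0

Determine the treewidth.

A width-1 tree decomposition is:
Bags: B1 = {a, b}  B2 = {a, c}  B3 = {c, e}  B4 = {d, e}
Tree: B1–B2, B2–B3, B3–B4
The largest bag has 2 vertices, giving width 1; this decomposition certifies tw(G) ≤ 1. G has an edge, so its treewidth is at least 1. Combining the bounds, tw(G) = 1.

1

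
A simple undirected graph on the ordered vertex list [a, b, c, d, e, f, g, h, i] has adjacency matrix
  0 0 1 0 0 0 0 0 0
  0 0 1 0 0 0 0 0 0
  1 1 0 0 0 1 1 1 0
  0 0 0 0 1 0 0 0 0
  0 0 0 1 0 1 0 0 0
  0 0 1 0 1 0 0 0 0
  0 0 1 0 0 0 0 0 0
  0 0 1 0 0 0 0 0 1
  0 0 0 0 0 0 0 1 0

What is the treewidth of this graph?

A width-1 tree decomposition is:
Bags: B1 = {c, h}  B2 = {c, f}  B3 = {b, c}  B4 = {e, f}  B5 = {h, i}  B6 = {c, g}  B7 = {a, c}  B8 = {d, e}
Tree: B1–B2, B1–B3, B2–B4, B1–B5, B3–B6, B1–B7, B4–B8
Every bag has size at most 2, so the width is 2 − 1 = 1 and tw(G) ≤ 1. G has an edge, so its treewidth is at least 1. Combining the bounds, tw(G) = 1.

1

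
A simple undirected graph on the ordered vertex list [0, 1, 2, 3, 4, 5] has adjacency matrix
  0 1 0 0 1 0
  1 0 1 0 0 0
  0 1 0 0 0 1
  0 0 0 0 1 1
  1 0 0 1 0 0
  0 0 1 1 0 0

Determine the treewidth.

A width-2 tree decomposition is:
Bags: B1 = {1, 2, 5}  B2 = {1, 3, 5}  B3 = {1, 3, 4}  B4 = {0, 1, 4}
Tree: B1–B2, B2–B3, B3–B4
The largest bag has 3 vertices, giving width 2; this decomposition certifies tw(G) ≤ 2. For the lower bound, G contains the cycle 1–2–5–3–4–0–1, so G is not a forest; only forests have treewidth ≤ 1, hence tw(G) ≥ 2. Therefore the treewidth is 2.

2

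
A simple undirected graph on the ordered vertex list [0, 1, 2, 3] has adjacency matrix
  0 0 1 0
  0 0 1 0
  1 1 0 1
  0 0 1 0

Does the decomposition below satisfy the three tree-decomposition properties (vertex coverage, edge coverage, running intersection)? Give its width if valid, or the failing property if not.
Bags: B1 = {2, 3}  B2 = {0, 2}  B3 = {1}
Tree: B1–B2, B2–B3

No — edge (2,1) lies in no bag.

A tree decomposition must satisfy three properties: every vertex lies in some bag; for every edge, both endpoints lie together in some bag; and for every vertex, the bags containing it form a connected subtree. Here edge (2,1) lies in no bag, so the decomposition is invalid.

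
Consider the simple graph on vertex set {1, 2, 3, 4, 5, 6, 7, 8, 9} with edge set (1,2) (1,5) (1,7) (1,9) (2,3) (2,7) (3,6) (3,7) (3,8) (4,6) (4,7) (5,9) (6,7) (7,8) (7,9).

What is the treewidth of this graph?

2

A width-2 tree decomposition is:
Bags: B1 = {2, 3, 7}  B2 = {3, 6, 7}  B3 = {1, 2, 7}  B4 = {1, 7, 9}  B5 = {3, 7, 8}  B6 = {1, 5, 9}  B7 = {4, 6, 7}
Tree: B1–B2, B1–B3, B3–B4, B1–B5, B4–B6, B2–B7
Each bag holds 3 vertices, so the decomposition has width 2, which upper-bounds the treewidth. Conversely, {1, 5, 9} is a clique of size 3, and the vertices of any clique must share a bag in every tree decomposition; so some bag has ≥ 3 vertices and tw(G) ≥ 2. Combining the bounds, tw(G) = 2.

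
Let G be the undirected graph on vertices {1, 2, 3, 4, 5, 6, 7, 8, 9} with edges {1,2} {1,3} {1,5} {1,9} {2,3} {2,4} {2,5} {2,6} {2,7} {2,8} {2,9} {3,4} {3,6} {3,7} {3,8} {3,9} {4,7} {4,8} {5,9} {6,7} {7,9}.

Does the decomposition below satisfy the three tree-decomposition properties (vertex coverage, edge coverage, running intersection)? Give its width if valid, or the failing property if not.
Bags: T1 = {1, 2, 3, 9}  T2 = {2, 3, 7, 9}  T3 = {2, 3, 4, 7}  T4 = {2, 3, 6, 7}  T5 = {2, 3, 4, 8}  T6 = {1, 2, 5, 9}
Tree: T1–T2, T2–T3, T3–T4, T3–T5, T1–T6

Vertex coverage: the bags together contain {1, 2, 3, 4, 5, 6, 7, 8, 9}, the full vertex set. Edge coverage: each edge of G has both endpoints in at least one bag. Running intersection: for every vertex, the bags containing it form a connected subtree. All three properties hold, so this is a valid tree decomposition of width max|bag| − 1 = 3, and hence tw(G) ≤ 3.

Yes; width 3.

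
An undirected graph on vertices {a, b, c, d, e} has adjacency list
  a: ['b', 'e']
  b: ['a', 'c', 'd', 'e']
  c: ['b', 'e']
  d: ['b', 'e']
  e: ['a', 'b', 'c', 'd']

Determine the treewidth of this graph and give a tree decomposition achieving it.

Every bag has size at most 3, so the width is 3 − 1 = 2 and tw(G) ≤ 2. For the lower bound, the 3 vertices {b, d, e} are pairwise adjacent, and any tree decomposition puts a clique entirely inside one bag — forcing width ≥ 2. Therefore the treewidth is 2.

Treewidth 2.
One such decomposition:
Bags: B1 = {b, c, e}  B2 = {a, b, e}  B3 = {b, d, e}
Tree: B1–B2, B1–B3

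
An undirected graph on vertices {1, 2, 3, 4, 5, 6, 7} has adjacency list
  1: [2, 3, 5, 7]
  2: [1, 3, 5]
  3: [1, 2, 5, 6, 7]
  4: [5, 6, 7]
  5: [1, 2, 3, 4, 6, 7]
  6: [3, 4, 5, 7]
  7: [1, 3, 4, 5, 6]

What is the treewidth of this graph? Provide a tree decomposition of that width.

Treewidth 3.
Bags: B1 = {1, 2, 3, 5}  B2 = {1, 3, 5, 7}  B3 = {3, 5, 6, 7}  B4 = {4, 5, 6, 7}
Tree: B1–B2, B2–B3, B3–B4

Every bag has size at most 4, so the width is 4 − 1 = 3 and tw(G) ≤ 3. Conversely, {1, 2, 3, 5} is a clique of size 4, and the vertices of any clique must share a bag in every tree decomposition; so some bag has ≥ 4 vertices and tw(G) ≥ 3. Therefore the treewidth is 3.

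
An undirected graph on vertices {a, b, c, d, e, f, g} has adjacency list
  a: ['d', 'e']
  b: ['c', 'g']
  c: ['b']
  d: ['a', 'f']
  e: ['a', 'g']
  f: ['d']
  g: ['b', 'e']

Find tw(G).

A width-1 tree decomposition is:
Bags: B1 = {b, c}  B2 = {b, g}  B3 = {e, g}  B4 = {a, e}  B5 = {a, d}  B6 = {d, f}
Tree: B1–B2, B2–B3, B3–B4, B4–B5, B5–B6
The largest bag has 2 vertices, giving width 1; this decomposition certifies tw(G) ≤ 1. Any graph with an edge has treewidth ≥ 1, and G has the edge c–b. Therefore the treewidth is 1.

1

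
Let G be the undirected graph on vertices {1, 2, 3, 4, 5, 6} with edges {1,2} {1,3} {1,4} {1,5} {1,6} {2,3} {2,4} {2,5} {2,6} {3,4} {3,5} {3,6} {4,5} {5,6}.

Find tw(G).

4

A width-4 tree decomposition is:
Bags: B1 = {1, 2, 3, 5, 6}  B2 = {1, 2, 3, 4, 5}
Tree: B1–B2
The largest bag has 5 vertices, giving width 4; this decomposition certifies tw(G) ≤ 4. Conversely, {1, 2, 3, 4, 5} is a clique of size 5, and the vertices of any clique must share a bag in every tree decomposition; so some bag has ≥ 5 vertices and tw(G) ≥ 4. Therefore the treewidth is 4.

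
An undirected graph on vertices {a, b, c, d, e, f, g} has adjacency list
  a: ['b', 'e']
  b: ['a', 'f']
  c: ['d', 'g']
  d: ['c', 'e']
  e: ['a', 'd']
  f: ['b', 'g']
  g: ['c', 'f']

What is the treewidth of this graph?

2

A width-2 tree decomposition is:
Bags: B1 = {b, f, g}  B2 = {a, b, g}  B3 = {a, e, g}  B4 = {d, e, g}  B5 = {c, d, g}
Tree: B1–B2, B2–B3, B3–B4, B4–B5
Each bag holds 3 vertices, so the decomposition has width 2, which upper-bounds the treewidth. The edges g–f–b–a–e–d–c–g form a cycle, so G is not a tree and its treewidth is at least 2. Therefore the treewidth is 2.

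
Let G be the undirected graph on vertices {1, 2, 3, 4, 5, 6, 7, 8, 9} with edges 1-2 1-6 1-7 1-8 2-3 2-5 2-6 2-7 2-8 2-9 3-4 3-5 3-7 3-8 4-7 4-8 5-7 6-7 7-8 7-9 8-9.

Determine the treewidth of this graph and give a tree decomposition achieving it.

Treewidth 3.
Bags: B1 = {1, 2, 7, 8}  B2 = {2, 3, 7, 8}  B3 = {1, 2, 6, 7}  B4 = {2, 7, 8, 9}  B5 = {3, 4, 7, 8}  B6 = {2, 3, 5, 7}
Tree: B1–B2, B1–B3, B2–B4, B2–B5, B2–B6

The largest bag has 4 vertices, giving width 3; this decomposition certifies tw(G) ≤ 3. On the other hand G contains the 4-clique {1, 2, 7, 8}. A clique must lie in a single bag of any decomposition, so no decomposition can have width below 3. Combining the bounds, tw(G) = 3.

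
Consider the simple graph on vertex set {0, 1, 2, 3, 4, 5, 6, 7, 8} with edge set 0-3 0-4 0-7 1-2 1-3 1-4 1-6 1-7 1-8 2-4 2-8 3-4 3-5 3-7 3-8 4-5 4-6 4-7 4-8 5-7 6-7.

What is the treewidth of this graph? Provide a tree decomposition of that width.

The largest bag has 4 vertices, giving width 3; this decomposition certifies tw(G) ≤ 3. For the lower bound, the 4 vertices {0, 3, 4, 7} are pairwise adjacent, and any tree decomposition puts a clique entirely inside one bag — forcing width ≥ 3. Therefore the treewidth is 3.

Treewidth 3.
One optimal decomposition is:
Bags: B1 = {1, 3, 4, 8}  B2 = {1, 3, 4, 7}  B3 = {1, 4, 6, 7}  B4 = {0, 3, 4, 7}  B5 = {3, 4, 5, 7}  B6 = {1, 2, 4, 8}
Tree: B1–B2, B2–B3, B2–B4, B2–B5, B1–B6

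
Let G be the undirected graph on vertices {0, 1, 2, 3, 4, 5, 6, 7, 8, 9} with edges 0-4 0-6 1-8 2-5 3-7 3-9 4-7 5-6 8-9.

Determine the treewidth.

A width-1 tree decomposition is:
Bags: B1 = {2, 5}  B2 = {5, 6}  B3 = {0, 6}  B4 = {0, 4}  B5 = {4, 7}  B6 = {3, 7}  B7 = {3, 9}  B8 = {8, 9}  B9 = {1, 8}
Tree: B1–B2, B2–B3, B3–B4, B4–B5, B5–B6, B6–B7, B7–B8, B8–B9
Every bag has size at most 2, so the width is 2 − 1 = 1 and tw(G) ≤ 1. G has an edge, so its treewidth is at least 1. Therefore the treewidth is 1.

1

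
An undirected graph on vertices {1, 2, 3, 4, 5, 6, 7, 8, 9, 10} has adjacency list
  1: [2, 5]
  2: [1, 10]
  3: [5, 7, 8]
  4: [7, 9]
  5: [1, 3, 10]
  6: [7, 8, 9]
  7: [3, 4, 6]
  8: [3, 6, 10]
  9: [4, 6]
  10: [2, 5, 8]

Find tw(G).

A width-2 tree decomposition is:
Bags: B1 = {4, 6, 9}  B2 = {4, 6, 7}  B3 = {6, 7, 8}  B4 = {3, 7, 8}  B5 = {3, 8, 10}  B6 = {3, 5, 10}  B7 = {2, 5, 10}  B8 = {1, 2, 5}
Tree: B1–B2, B2–B3, B3–B4, B4–B5, B5–B6, B6–B7, B7–B8
The largest bag has 3 vertices, giving width 2; this decomposition certifies tw(G) ≤ 2. For the lower bound, G contains the cycle 9–4–7–6–9, so G is not a forest; only forests have treewidth ≤ 1, hence tw(G) ≥ 2. Combining the bounds, tw(G) = 2.

2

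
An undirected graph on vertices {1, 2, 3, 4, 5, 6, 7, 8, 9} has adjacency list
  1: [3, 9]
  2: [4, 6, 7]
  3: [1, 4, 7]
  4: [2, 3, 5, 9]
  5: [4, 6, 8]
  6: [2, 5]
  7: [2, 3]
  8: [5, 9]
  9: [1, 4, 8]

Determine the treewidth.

3

A width-3 tree decomposition is:
Bags: B1 = {2, 5, 6, 7}  B2 = {2, 4, 5, 7}  B3 = {3, 4, 5, 7}  B4 = {3, 4, 5, 8}  B5 = {3, 4, 8, 9}  B6 = {1, 3, 8, 9}
Tree: B1–B2, B2–B3, B3–B4, B4–B5, B5–B6
Each bag holds 4 vertices, so the decomposition has width 3, which upper-bounds the treewidth. For the lower bound: the 4 vertex sets {2,6,7}, {5}, {4}, {1,3,8,9} are disjoint, each induces a connected subgraph, and every pair is joined by at least one edge of G. Contracting each set to a single vertex therefore yields K_{4} as a minor, and since treewidth is minor-monotone, tw(G) ≥ tw(K_{4}) = 3. The upper and lower bounds meet at 3, so that is the treewidth.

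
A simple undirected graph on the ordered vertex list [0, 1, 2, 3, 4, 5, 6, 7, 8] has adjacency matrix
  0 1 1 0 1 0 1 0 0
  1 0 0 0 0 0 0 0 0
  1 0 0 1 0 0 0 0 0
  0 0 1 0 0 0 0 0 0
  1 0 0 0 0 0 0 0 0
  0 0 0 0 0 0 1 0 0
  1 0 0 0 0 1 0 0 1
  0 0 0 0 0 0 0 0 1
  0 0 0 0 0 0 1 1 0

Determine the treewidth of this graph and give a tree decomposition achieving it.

Treewidth 1.
One optimal decomposition is:
Bags: B1 = {0, 1}  B2 = {0, 2}  B3 = {0, 4}  B4 = {0, 6}  B5 = {6, 8}  B6 = {5, 6}  B7 = {2, 3}  B8 = {7, 8}
Tree: B1–B2, B1–B3, B3–B4, B4–B5, B4–B6, B2–B7, B5–B8

Each bag holds 2 vertices, so the decomposition has width 1, which upper-bounds the treewidth. Any graph with an edge has treewidth ≥ 1, and G has the edge 0–1. The upper and lower bounds meet at 1, so that is the treewidth.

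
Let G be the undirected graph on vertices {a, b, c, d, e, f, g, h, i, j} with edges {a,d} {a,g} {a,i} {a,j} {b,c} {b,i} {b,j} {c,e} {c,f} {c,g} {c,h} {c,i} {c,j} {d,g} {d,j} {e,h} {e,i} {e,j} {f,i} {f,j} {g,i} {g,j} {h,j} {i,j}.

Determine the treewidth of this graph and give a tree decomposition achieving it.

Treewidth 3.
One optimal decomposition is:
Bags: B1 = {b, c, i, j}  B2 = {c, f, i, j}  B3 = {c, g, i, j}  B4 = {a, g, i, j}  B5 = {a, d, g, j}  B6 = {c, e, i, j}  B7 = {c, e, h, j}
Tree: B1–B2, B1–B3, B3–B4, B4–B5, B3–B6, B6–B7

The largest bag has 4 vertices, giving width 3; this decomposition certifies tw(G) ≤ 3. For the lower bound, the 4 vertices {a, d, g, j} are pairwise adjacent, and any tree decomposition puts a clique entirely inside one bag — forcing width ≥ 3. Hence tw(G) = 3 exactly.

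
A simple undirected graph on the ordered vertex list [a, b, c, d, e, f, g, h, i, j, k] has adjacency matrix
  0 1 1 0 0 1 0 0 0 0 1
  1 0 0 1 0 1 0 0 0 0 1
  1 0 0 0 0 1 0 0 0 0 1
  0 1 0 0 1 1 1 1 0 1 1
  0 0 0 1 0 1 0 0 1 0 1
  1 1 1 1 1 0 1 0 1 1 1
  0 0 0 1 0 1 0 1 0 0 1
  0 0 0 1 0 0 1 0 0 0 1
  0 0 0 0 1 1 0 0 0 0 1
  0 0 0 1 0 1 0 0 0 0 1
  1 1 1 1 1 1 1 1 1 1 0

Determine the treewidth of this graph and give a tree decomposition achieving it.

Treewidth 3.
One optimal decomposition is:
Bags: B1 = {d, f, g, k}  B2 = {d, e, f, k}  B3 = {d, f, j, k}  B4 = {e, f, i, k}  B5 = {b, d, f, k}  B6 = {a, b, f, k}  B7 = {d, g, h, k}  B8 = {a, c, f, k}
Tree: B1–B2, B1–B3, B2–B4, B1–B5, B5–B6, B1–B7, B6–B8

Every bag has size at most 4, so the width is 4 − 1 = 3 and tw(G) ≤ 3. On the other hand G contains the 4-clique {d, g, h, k}. A clique must lie in a single bag of any decomposition, so no decomposition can have width below 3. Hence tw(G) = 3 exactly.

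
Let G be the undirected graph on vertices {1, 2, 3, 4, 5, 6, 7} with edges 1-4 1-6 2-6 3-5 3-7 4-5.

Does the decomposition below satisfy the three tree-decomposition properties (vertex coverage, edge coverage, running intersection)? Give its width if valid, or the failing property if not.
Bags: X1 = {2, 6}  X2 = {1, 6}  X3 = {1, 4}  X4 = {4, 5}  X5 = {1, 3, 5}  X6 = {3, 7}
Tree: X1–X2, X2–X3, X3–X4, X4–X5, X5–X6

A tree decomposition must satisfy three properties: every vertex lies in some bag; for every edge, both endpoints lie together in some bag; and for every vertex, the bags containing it form a connected subtree. Here bags containing vertex 1 are not connected in the tree, so the decomposition is invalid.

No — bags containing vertex 1 are not connected in the tree.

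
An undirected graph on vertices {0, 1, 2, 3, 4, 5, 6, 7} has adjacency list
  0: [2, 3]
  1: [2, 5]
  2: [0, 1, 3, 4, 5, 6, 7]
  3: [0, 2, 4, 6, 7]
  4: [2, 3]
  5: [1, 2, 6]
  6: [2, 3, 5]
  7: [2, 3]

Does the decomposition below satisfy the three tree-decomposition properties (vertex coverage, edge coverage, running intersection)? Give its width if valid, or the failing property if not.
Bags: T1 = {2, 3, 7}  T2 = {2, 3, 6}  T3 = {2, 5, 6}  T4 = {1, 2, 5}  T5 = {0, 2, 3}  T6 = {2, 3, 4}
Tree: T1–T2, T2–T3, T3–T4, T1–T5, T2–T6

Vertex coverage: the bags together contain {0, 1, 2, 3, 4, 5, 6, 7}, the full vertex set. Edge coverage: each edge of G has both endpoints in at least one bag. Running intersection: for every vertex, the bags containing it form a connected subtree. All three properties hold, so this is a valid tree decomposition of width max|bag| − 1 = 2, and hence tw(G) ≤ 2.

Yes; width 2.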